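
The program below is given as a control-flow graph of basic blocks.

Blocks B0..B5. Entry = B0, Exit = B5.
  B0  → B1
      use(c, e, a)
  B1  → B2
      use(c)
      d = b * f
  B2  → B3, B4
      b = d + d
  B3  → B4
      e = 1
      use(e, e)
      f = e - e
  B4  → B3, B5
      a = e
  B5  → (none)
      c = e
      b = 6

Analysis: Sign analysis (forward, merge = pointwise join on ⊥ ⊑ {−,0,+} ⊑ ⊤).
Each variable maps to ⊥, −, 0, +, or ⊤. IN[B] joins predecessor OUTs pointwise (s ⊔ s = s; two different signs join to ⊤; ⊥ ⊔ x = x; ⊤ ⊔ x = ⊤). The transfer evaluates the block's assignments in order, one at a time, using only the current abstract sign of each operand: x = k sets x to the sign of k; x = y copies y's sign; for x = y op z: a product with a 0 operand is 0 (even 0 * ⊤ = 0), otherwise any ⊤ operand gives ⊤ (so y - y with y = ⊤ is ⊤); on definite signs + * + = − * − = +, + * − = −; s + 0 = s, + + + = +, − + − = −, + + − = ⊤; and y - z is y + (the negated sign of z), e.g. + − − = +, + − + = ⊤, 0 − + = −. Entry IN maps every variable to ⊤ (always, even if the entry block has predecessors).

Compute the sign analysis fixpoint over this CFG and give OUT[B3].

Converged values:
  B0:   IN=(all ⊤)   OUT=(all ⊤)
  B1:   IN=(all ⊤)   OUT=(all ⊤)
  B2:   IN=(all ⊤)   OUT=(all ⊤)
  B3:   IN=(all ⊤)   OUT={e:+; rest ⊤}
  B4:   IN=(all ⊤)   OUT=(all ⊤)
  B5:   IN=(all ⊤)   OUT={b:+; rest ⊤}

Merge at B3: IN[B3] = OUT[B2] ⊔ OUT[B4] = {a: ⊤, b: ⊤, c: ⊤, d: ⊤, e: ⊤, f: ⊤}
Applying B3's transfer function to that IN value gives OUT[B3] (row B3 above).

Answer: {a: ⊤, b: ⊤, c: ⊤, d: ⊤, e: +, f: ⊤}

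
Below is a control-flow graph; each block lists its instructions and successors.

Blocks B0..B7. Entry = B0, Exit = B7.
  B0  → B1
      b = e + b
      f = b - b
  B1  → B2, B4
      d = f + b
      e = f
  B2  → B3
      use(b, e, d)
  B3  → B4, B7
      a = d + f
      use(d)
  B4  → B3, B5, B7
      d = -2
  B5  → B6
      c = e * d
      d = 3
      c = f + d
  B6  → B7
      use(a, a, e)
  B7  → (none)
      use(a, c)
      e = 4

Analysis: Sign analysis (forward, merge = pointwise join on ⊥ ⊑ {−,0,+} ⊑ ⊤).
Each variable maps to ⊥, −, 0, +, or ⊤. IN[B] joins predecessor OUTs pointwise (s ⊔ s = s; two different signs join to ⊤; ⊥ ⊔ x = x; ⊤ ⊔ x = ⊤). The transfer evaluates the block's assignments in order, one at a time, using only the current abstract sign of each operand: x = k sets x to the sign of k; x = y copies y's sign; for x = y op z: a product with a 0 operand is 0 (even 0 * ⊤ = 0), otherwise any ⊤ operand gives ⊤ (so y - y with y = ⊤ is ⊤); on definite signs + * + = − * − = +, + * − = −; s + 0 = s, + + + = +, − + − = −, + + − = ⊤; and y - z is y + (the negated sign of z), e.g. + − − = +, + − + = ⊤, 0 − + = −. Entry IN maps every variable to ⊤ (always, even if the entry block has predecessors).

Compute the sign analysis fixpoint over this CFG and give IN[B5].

Fixpoint table:
  B0: | IN=(all ⊤) | OUT=(all ⊤)
  B1: | IN=(all ⊤) | OUT=(all ⊤)
  B2: | IN=(all ⊤) | OUT=(all ⊤)
  B3: | IN=(all ⊤) | OUT=(all ⊤)
  B4: | IN=(all ⊤) | OUT={d:-; rest ⊤}
  B5: | IN={d:-; rest ⊤} | OUT={d:+; rest ⊤}
  B6: | IN={d:+; rest ⊤} | OUT={d:+; rest ⊤}
  B7: | IN=(all ⊤) | OUT={e:+; rest ⊤}

Merge at B5: IN[B5] = OUT[B4] = {a: ⊤, b: ⊤, c: ⊤, d: -, e: ⊤, f: ⊤}

Answer: {a: ⊤, b: ⊤, c: ⊤, d: -, e: ⊤, f: ⊤}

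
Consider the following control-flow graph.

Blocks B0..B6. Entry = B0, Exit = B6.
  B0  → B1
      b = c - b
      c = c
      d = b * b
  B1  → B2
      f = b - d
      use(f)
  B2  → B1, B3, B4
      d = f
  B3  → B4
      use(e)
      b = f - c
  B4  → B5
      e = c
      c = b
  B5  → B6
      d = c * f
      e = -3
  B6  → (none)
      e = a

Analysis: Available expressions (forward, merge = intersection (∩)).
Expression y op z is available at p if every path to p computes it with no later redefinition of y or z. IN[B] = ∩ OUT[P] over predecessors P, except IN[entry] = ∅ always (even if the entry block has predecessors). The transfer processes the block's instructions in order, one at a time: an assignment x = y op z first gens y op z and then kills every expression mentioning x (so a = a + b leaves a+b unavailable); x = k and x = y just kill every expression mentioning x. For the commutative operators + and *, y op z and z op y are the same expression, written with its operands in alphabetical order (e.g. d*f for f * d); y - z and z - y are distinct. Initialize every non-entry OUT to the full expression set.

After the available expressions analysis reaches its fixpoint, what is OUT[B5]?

Converged values:
  B0: | IN={} | OUT={b*b}
  B1: | IN={b*b} | OUT={b*b, b-d}
  B2: | IN={b*b, b-d} | OUT={b*b}
  B3: | IN={b*b} | OUT={f-c}
  B4: | IN={} | OUT={}
  B5: | IN={} | OUT={c*f}
  B6: | IN={c*f} | OUT={c*f}

Merge at B5: IN[B5] = OUT[B4] = {}
Applying B5's transfer function to that IN value gives OUT[B5] (row B5 above).

Answer: {c*f}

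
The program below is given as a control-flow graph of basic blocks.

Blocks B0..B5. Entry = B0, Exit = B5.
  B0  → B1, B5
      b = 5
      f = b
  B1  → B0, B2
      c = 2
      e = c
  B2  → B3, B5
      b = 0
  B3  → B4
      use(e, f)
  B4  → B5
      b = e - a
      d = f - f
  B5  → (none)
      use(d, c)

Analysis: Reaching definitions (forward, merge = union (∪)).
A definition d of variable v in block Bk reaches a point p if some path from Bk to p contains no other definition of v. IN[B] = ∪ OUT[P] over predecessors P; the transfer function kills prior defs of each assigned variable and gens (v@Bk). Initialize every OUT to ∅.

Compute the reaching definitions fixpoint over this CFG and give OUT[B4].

Fixpoint table:
  B0:   IN={b@B0, c@B1, e@B1, f@B0}   OUT={b@B0, c@B1, e@B1, f@B0}
  B1:   IN={b@B0, c@B1, e@B1, f@B0}   OUT={b@B0, c@B1, e@B1, f@B0}
  B2:   IN={b@B0, c@B1, e@B1, f@B0}   OUT={b@B2, c@B1, e@B1, f@B0}
  B3:   IN={b@B2, c@B1, e@B1, f@B0}   OUT={b@B2, c@B1, e@B1, f@B0}
  B4:   IN={b@B2, c@B1, e@B1, f@B0}   OUT={b@B4, c@B1, d@B4, e@B1, f@B0}
  B5:   IN={b@B0, b@B2, b@B4, c@B1, d@B4, e@B1, f@B0}   OUT={b@B0, b@B2, b@B4, c@B1, d@B4, e@B1, f@B0}

Merge at B4: IN[B4] = OUT[B3] = {b@B2, c@B1, e@B1, f@B0}
Applying B4's transfer function to that IN value gives OUT[B4] (row B4 above).

Answer: {b@B4, c@B1, d@B4, e@B1, f@B0}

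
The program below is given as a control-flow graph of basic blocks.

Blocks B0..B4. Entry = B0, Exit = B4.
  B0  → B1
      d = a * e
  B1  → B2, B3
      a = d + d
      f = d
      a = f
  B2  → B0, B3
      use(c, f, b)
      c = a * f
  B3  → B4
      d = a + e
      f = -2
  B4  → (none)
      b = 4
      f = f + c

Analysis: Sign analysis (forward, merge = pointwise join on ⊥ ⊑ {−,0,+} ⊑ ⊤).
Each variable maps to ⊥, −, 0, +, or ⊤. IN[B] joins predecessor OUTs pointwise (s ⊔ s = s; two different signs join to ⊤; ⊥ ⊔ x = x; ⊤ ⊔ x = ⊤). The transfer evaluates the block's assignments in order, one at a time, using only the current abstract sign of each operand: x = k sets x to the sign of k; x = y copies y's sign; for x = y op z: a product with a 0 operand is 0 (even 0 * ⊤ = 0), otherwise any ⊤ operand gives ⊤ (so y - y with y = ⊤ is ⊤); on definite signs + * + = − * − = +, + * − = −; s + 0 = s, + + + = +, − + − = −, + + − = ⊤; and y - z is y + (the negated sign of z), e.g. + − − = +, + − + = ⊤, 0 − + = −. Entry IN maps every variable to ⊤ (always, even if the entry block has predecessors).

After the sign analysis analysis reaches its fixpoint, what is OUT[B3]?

Answer: {a: ⊤, b: ⊤, c: ⊤, d: ⊤, e: ⊤, f: -}

Working:
Converged values:
  B0:   IN=(all ⊤)   OUT=(all ⊤)
  B1:   IN=(all ⊤)   OUT=(all ⊤)
  B2:   IN=(all ⊤)   OUT=(all ⊤)
  B3:   IN=(all ⊤)   OUT={f:-; rest ⊤}
  B4:   IN={f:-; rest ⊤}   OUT={b:+; rest ⊤}

Merge at B3: IN[B3] = OUT[B1] ⊔ OUT[B2] = {a: ⊤, b: ⊤, c: ⊤, d: ⊤, e: ⊤, f: ⊤}
Applying B3's transfer function to that IN value gives OUT[B3] (row B3 above).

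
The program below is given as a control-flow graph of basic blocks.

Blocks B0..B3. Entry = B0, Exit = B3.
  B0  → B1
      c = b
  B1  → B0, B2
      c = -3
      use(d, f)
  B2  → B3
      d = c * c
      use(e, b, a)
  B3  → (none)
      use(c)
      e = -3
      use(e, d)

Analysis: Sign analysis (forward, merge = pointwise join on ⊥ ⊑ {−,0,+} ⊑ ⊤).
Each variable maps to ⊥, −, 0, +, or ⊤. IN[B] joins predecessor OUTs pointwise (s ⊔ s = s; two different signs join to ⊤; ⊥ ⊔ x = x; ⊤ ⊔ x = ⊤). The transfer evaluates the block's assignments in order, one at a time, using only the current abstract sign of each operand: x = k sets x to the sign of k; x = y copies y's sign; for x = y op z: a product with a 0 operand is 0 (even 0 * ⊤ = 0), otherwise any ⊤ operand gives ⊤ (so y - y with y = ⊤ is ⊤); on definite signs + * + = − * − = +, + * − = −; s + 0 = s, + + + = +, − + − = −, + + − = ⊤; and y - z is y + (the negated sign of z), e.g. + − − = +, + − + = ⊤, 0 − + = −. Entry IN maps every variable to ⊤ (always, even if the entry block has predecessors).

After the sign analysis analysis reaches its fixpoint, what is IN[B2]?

Per-block solution:
  B0:   IN=(all ⊤)   OUT=(all ⊤)
  B1:   IN=(all ⊤)   OUT={c:-; rest ⊤}
  B2:   IN={c:-; rest ⊤}   OUT={c:-, d:+; rest ⊤}
  B3:   IN={c:-, d:+; rest ⊤}   OUT={c:-, d:+, e:-; rest ⊤}

Merge at B2: IN[B2] = OUT[B1] = {a: ⊤, b: ⊤, c: -, d: ⊤, e: ⊤, f: ⊤}

Answer: {a: ⊤, b: ⊤, c: -, d: ⊤, e: ⊤, f: ⊤}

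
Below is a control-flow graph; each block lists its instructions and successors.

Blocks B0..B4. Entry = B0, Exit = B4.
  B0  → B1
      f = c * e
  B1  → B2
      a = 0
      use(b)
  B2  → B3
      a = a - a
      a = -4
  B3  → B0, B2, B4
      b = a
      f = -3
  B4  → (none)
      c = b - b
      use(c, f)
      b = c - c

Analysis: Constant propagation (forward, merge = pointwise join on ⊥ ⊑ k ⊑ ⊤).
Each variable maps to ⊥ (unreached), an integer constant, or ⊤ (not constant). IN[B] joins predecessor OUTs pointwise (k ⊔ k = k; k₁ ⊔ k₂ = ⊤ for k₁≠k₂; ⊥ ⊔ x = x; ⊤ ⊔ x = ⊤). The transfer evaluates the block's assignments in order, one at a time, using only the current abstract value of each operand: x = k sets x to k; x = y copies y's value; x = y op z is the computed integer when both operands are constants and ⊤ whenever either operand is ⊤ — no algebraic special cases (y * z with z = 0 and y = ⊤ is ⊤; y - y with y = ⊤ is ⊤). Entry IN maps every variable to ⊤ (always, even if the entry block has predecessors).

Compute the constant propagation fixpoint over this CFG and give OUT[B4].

Answer: {a: -4, b: 0, c: 0, d: ⊤, e: ⊤, f: -3}

Working:
Fixpoint table:
  B0: | IN=(all ⊤) | OUT=(all ⊤)
  B1: | IN=(all ⊤) | OUT={a:0; rest ⊤}
  B2: | IN=(all ⊤) | OUT={a:-4; rest ⊤}
  B3: | IN={a:-4; rest ⊤} | OUT={a:-4, b:-4, f:-3; rest ⊤}
  B4: | IN={a:-4, b:-4, f:-3; rest ⊤} | OUT={a:-4, b:0, c:0, f:-3; rest ⊤}

Merge at B4: IN[B4] = OUT[B3] = {a: -4, b: -4, c: ⊤, d: ⊤, e: ⊤, f: -3}
Applying B4's transfer function to that IN value gives OUT[B4] (row B4 above).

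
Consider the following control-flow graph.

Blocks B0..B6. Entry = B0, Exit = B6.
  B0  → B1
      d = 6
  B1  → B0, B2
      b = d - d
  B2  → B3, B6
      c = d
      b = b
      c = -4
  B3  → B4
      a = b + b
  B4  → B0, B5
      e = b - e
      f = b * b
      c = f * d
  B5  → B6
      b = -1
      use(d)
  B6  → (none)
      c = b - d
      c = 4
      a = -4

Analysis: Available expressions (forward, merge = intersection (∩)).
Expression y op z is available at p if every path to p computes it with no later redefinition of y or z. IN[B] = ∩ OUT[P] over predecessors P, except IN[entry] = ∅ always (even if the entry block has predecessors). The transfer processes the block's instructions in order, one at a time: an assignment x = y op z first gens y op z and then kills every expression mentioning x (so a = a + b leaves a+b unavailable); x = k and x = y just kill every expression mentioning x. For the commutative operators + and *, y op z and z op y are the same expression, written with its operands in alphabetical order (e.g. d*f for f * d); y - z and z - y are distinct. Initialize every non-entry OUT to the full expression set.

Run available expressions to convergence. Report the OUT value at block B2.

Answer: {d-d}

Derivation:
Fixpoint table:
  B0:   IN={}   OUT={}
  B1:   IN={}   OUT={d-d}
  B2:   IN={d-d}   OUT={d-d}
  B3:   IN={d-d}   OUT={b+b, d-d}
  B4:   IN={b+b, d-d}   OUT={b*b, b+b, d*f, d-d}
  B5:   IN={b*b, b+b, d*f, d-d}   OUT={d*f, d-d}
  B6:   IN={d-d}   OUT={b-d, d-d}

Merge at B2: IN[B2] = OUT[B1] = {d-d}
Applying B2's transfer function to that IN value gives OUT[B2] (row B2 above).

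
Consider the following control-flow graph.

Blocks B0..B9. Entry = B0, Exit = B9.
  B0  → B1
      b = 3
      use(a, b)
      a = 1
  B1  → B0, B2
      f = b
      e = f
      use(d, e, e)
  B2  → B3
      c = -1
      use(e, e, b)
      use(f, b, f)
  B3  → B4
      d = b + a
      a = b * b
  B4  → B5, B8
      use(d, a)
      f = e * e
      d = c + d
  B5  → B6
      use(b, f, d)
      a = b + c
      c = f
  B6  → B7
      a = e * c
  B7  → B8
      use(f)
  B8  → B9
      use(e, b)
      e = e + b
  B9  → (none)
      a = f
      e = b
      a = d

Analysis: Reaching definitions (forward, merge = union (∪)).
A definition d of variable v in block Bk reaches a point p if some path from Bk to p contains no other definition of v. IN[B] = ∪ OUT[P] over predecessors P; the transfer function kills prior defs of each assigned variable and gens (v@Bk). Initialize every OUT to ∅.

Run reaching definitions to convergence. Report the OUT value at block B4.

Fixpoint table:
  B0:  IN={a@B0, b@B0, e@B1, f@B1}  OUT={a@B0, b@B0, e@B1, f@B1}
  B1:  IN={a@B0, b@B0, e@B1, f@B1}  OUT={a@B0, b@B0, e@B1, f@B1}
  B2:  IN={a@B0, b@B0, e@B1, f@B1}  OUT={a@B0, b@B0, c@B2, e@B1, f@B1}
  B3:  IN={a@B0, b@B0, c@B2, e@B1, f@B1}  OUT={a@B3, b@B0, c@B2, d@B3, e@B1, f@B1}
  B4:  IN={a@B3, b@B0, c@B2, d@B3, e@B1, f@B1}  OUT={a@B3, b@B0, c@B2, d@B4, e@B1, f@B4}
  B5:  IN={a@B3, b@B0, c@B2, d@B4, e@B1, f@B4}  OUT={a@B5, b@B0, c@B5, d@B4, e@B1, f@B4}
  B6:  IN={a@B5, b@B0, c@B5, d@B4, e@B1, f@B4}  OUT={a@B6, b@B0, c@B5, d@B4, e@B1, f@B4}
  B7:  IN={a@B6, b@B0, c@B5, d@B4, e@B1, f@B4}  OUT={a@B6, b@B0, c@B5, d@B4, e@B1, f@B4}
  B8:  IN={a@B3, a@B6, b@B0, c@B2, c@B5, d@B4, e@B1, f@B4}  OUT={a@B3, a@B6, b@B0, c@B2, c@B5, d@B4, e@B8, f@B4}
  B9:  IN={a@B3, a@B6, b@B0, c@B2, c@B5, d@B4, e@B8, f@B4}  OUT={a@B9, b@B0, c@B2, c@B5, d@B4, e@B9, f@B4}

Merge at B4: IN[B4] = OUT[B3] = {a@B3, b@B0, c@B2, d@B3, e@B1, f@B1}
Applying B4's transfer function to that IN value gives OUT[B4] (row B4 above).

Answer: {a@B3, b@B0, c@B2, d@B4, e@B1, f@B4}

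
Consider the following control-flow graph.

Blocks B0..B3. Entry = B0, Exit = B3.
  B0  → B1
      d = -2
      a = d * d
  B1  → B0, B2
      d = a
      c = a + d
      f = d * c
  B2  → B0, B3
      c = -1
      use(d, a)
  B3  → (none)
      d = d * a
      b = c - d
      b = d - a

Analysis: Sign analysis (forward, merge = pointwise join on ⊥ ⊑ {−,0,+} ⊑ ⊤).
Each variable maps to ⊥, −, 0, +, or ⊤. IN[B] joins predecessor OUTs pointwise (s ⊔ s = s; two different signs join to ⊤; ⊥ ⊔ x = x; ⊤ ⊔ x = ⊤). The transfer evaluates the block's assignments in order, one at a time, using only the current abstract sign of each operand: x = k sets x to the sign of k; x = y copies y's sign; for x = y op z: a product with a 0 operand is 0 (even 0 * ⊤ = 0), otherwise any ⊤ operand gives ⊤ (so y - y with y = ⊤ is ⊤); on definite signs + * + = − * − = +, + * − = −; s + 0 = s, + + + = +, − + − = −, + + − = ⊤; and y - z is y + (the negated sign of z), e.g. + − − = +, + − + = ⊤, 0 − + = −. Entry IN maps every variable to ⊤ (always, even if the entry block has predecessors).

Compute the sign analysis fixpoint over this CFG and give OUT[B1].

Answer: {a: +, b: ⊤, c: +, d: +, e: ⊤, f: +}

Derivation:
Fixpoint table:
  B0:   IN=(all ⊤)   OUT={a:+, d:-; rest ⊤}
  B1:   IN={a:+, d:-; rest ⊤}   OUT={a:+, c:+, d:+, f:+; rest ⊤}
  B2:   IN={a:+, c:+, d:+, f:+; rest ⊤}   OUT={a:+, c:-, d:+, f:+; rest ⊤}
  B3:   IN={a:+, c:-, d:+, f:+; rest ⊤}   OUT={a:+, c:-, d:+, f:+; rest ⊤}

Merge at B1: IN[B1] = OUT[B0] = {a: +, b: ⊤, c: ⊤, d: -, e: ⊤, f: ⊤}
Applying B1's transfer function to that IN value gives OUT[B1] (row B1 above).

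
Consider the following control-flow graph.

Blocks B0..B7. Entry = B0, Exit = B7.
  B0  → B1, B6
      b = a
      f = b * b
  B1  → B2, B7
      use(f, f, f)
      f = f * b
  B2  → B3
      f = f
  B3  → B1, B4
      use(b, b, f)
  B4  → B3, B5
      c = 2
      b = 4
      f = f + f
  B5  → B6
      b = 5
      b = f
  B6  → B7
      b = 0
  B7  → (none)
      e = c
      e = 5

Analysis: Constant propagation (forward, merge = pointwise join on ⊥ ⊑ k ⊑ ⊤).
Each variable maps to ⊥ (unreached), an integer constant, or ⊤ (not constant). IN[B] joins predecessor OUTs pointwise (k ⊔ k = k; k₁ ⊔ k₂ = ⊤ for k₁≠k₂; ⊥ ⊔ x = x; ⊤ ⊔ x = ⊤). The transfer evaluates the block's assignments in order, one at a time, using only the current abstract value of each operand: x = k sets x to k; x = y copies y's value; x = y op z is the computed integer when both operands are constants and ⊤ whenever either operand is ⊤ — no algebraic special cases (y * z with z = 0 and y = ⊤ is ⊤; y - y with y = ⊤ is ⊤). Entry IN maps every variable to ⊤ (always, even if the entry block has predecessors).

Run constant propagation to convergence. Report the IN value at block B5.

Answer: {a: ⊤, b: 4, c: 2, d: ⊤, e: ⊤, f: ⊤}

Working:
Converged values:
  B0:  IN=(all ⊤)  OUT=(all ⊤)
  B1:  IN=(all ⊤)  OUT=(all ⊤)
  B2:  IN=(all ⊤)  OUT=(all ⊤)
  B3:  IN=(all ⊤)  OUT=(all ⊤)
  B4:  IN=(all ⊤)  OUT={b:4, c:2; rest ⊤}
  B5:  IN={b:4, c:2; rest ⊤}  OUT={c:2; rest ⊤}
  B6:  IN=(all ⊤)  OUT={b:0; rest ⊤}
  B7:  IN=(all ⊤)  OUT={e:5; rest ⊤}

Merge at B5: IN[B5] = OUT[B4] = {a: ⊤, b: 4, c: 2, d: ⊤, e: ⊤, f: ⊤}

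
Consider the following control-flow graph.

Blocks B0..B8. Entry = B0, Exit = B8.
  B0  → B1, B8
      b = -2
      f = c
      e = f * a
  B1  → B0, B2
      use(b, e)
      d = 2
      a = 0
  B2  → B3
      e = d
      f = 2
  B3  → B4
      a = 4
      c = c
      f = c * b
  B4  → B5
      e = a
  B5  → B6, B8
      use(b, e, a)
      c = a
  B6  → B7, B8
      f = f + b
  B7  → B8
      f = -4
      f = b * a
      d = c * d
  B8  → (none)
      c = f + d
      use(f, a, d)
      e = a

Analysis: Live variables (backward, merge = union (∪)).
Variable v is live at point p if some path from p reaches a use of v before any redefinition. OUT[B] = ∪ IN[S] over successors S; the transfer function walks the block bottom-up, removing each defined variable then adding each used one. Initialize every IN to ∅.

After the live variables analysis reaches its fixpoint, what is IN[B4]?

Answer: {a, b, d, f}

Derivation:
Converged values:
  B0: | IN={a, c, d} | OUT={a, b, c, d, e, f}
  B1: | IN={b, c, e} | OUT={a, b, c, d}
  B2: | IN={b, c, d} | OUT={b, c, d}
  B3: | IN={b, c, d} | OUT={a, b, d, f}
  B4: | IN={a, b, d, f} | OUT={a, b, d, e, f}
  B5: | IN={a, b, d, e, f} | OUT={a, b, c, d, f}
  B6: | IN={a, b, c, d, f} | OUT={a, b, c, d, f}
  B7: | IN={a, b, c, d} | OUT={a, d, f}
  B8: | IN={a, d, f} | OUT={}

Merge at B4: OUT[B4] = IN[B5] = {a, b, d, e, f}
Applying B4's transfer function to that OUT value gives IN[B4] (row B4 above).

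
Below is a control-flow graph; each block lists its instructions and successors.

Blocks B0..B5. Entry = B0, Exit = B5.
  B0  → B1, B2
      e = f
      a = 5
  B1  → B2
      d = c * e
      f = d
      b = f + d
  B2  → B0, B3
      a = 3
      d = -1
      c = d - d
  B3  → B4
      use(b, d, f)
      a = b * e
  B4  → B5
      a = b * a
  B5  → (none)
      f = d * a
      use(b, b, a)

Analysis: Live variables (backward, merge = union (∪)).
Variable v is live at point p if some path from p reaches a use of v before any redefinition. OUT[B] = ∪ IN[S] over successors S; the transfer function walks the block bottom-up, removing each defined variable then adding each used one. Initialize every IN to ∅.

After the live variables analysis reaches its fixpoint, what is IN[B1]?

Per-block solution:
  B0:   IN={b, c, f}   OUT={b, c, e, f}
  B1:   IN={c, e}   OUT={b, e, f}
  B2:   IN={b, e, f}   OUT={b, c, d, e, f}
  B3:   IN={b, d, e, f}   OUT={a, b, d}
  B4:   IN={a, b, d}   OUT={a, b, d}
  B5:   IN={a, b, d}   OUT={}

Merge at B1: OUT[B1] = IN[B2] = {b, e, f}
Applying B1's transfer function to that OUT value gives IN[B1] (row B1 above).

Answer: {c, e}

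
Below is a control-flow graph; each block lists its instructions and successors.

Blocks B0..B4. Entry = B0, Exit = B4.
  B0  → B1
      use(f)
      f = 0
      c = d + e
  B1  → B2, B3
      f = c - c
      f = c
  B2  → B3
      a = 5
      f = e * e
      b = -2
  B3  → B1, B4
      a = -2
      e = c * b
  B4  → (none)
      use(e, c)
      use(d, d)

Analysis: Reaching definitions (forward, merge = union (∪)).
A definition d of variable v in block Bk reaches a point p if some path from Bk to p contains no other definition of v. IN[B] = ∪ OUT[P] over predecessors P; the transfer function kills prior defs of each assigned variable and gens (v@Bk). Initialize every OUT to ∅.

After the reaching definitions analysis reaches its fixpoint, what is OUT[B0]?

Answer: {c@B0, f@B0}

Trace:
Fixpoint table:
  B0: | IN={} | OUT={c@B0, f@B0}
  B1: | IN={a@B3, b@B2, c@B0, e@B3, f@B0, f@B1, f@B2} | OUT={a@B3, b@B2, c@B0, e@B3, f@B1}
  B2: | IN={a@B3, b@B2, c@B0, e@B3, f@B1} | OUT={a@B2, b@B2, c@B0, e@B3, f@B2}
  B3: | IN={a@B2, a@B3, b@B2, c@B0, e@B3, f@B1, f@B2} | OUT={a@B3, b@B2, c@B0, e@B3, f@B1, f@B2}
  B4: | IN={a@B3, b@B2, c@B0, e@B3, f@B1, f@B2} | OUT={a@B3, b@B2, c@B0, e@B3, f@B1, f@B2}

B0 is the boundary node: IN[B0] = {}
Applying B0's transfer function to that IN value gives OUT[B0] (row B0 above).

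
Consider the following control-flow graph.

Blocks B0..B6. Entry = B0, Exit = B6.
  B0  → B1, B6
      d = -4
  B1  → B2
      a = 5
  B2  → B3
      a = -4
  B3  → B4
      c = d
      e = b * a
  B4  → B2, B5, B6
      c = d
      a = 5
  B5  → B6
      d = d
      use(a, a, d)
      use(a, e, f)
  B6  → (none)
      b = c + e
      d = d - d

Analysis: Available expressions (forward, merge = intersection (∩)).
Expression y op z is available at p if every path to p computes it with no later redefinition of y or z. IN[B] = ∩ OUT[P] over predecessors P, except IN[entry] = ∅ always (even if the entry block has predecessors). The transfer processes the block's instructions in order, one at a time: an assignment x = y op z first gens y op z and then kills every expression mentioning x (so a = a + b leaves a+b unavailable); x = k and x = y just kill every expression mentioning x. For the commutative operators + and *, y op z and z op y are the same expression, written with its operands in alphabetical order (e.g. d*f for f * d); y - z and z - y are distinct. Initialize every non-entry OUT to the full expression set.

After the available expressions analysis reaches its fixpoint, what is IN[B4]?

Answer: {a*b}

Trace:
Converged values:
  B0:  IN={}  OUT={}
  B1:  IN={}  OUT={}
  B2:  IN={}  OUT={}
  B3:  IN={}  OUT={a*b}
  B4:  IN={a*b}  OUT={}
  B5:  IN={}  OUT={}
  B6:  IN={}  OUT={c+e}

Merge at B4: IN[B4] = OUT[B3] = {a*b}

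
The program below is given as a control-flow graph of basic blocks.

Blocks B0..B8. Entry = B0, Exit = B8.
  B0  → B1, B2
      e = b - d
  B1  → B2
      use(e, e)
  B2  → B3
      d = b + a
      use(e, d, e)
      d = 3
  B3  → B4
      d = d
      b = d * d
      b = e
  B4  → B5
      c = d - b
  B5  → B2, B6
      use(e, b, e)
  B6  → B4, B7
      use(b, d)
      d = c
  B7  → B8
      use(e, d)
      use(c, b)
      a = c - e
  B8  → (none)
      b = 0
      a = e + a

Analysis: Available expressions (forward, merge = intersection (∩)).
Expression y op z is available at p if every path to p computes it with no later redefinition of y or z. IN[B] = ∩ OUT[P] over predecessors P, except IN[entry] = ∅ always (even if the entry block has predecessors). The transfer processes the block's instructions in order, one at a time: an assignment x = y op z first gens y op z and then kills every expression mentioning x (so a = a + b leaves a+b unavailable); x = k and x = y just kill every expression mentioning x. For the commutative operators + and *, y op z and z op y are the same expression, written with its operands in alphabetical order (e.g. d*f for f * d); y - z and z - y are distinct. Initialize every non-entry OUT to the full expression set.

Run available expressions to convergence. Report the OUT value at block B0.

Answer: {b-d}

Derivation:
Per-block solution:
  B0:  IN={}  OUT={b-d}
  B1:  IN={b-d}  OUT={b-d}
  B2:  IN={}  OUT={a+b}
  B3:  IN={a+b}  OUT={d*d}
  B4:  IN={}  OUT={d-b}
  B5:  IN={d-b}  OUT={d-b}
  B6:  IN={d-b}  OUT={}
  B7:  IN={}  OUT={c-e}
  B8:  IN={c-e}  OUT={c-e}

B0 is the boundary node: IN[B0] = {}
Applying B0's transfer function to that IN value gives OUT[B0] (row B0 above).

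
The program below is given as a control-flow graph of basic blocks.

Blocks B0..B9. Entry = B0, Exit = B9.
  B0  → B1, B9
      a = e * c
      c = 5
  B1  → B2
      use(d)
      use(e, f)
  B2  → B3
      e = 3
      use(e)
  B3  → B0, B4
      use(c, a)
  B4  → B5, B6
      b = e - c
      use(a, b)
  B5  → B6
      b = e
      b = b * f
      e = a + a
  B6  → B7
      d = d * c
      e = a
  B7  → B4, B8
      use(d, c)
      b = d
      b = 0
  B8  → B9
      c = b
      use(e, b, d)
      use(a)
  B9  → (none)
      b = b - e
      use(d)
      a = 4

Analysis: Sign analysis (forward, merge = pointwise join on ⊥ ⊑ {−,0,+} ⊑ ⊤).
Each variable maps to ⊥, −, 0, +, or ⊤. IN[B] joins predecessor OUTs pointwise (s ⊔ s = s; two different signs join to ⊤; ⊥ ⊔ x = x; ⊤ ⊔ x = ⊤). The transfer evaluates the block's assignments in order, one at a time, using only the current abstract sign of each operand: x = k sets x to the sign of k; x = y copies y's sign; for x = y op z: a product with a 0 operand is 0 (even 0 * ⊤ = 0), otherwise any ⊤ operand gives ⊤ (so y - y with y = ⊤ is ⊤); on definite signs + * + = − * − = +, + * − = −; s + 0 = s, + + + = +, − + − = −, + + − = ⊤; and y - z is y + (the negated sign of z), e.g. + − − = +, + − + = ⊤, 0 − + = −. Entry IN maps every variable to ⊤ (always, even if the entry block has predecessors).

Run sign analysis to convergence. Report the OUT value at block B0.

Answer: {a: ⊤, b: ⊤, c: +, d: ⊤, e: ⊤, f: ⊤}

Derivation:
Fixpoint table:
  B0:  IN=(all ⊤)  OUT={c:+; rest ⊤}
  B1:  IN={c:+; rest ⊤}  OUT={c:+; rest ⊤}
  B2:  IN={c:+; rest ⊤}  OUT={c:+, e:+; rest ⊤}
  B3:  IN={c:+, e:+; rest ⊤}  OUT={c:+, e:+; rest ⊤}
  B4:  IN={c:+; rest ⊤}  OUT={c:+; rest ⊤}
  B5:  IN={c:+; rest ⊤}  OUT={c:+; rest ⊤}
  B6:  IN={c:+; rest ⊤}  OUT={c:+; rest ⊤}
  B7:  IN={c:+; rest ⊤}  OUT={b:0, c:+; rest ⊤}
  B8:  IN={b:0, c:+; rest ⊤}  OUT={b:0, c:0; rest ⊤}
  B9:  IN=(all ⊤)  OUT={a:+; rest ⊤}

Merge at B0 (entry node, so the boundary value (all ⊤) is joined with the incoming edge(s)): IN[B0] = (all ⊤) ⊔ OUT[B3] = {a: ⊤, b: ⊤, c: ⊤, d: ⊤, e: ⊤, f: ⊤}
Applying B0's transfer function to that IN value gives OUT[B0] (row B0 above).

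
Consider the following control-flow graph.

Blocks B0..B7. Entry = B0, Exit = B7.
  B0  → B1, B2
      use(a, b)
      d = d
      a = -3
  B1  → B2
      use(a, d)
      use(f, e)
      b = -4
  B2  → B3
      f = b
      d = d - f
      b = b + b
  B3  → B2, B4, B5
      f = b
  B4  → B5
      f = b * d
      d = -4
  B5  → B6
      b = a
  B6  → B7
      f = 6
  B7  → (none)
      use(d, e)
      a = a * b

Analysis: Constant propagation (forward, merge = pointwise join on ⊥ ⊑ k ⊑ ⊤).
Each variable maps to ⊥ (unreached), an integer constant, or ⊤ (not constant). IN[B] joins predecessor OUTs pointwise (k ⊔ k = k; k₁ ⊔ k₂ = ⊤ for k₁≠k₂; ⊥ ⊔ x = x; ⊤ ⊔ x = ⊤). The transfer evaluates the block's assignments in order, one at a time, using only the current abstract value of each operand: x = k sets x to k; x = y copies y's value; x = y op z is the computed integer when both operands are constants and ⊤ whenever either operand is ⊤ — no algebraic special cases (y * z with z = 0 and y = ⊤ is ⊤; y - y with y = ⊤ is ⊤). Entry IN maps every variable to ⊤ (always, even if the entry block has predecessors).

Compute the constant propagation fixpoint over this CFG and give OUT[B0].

Answer: {a: -3, b: ⊤, c: ⊤, d: ⊤, e: ⊤, f: ⊤}

Derivation:
Per-block solution:
  B0: | IN=(all ⊤) | OUT={a:-3; rest ⊤}
  B1: | IN={a:-3; rest ⊤} | OUT={a:-3, b:-4; rest ⊤}
  B2: | IN={a:-3; rest ⊤} | OUT={a:-3; rest ⊤}
  B3: | IN={a:-3; rest ⊤} | OUT={a:-3; rest ⊤}
  B4: | IN={a:-3; rest ⊤} | OUT={a:-3, d:-4; rest ⊤}
  B5: | IN={a:-3; rest ⊤} | OUT={a:-3, b:-3; rest ⊤}
  B6: | IN={a:-3, b:-3; rest ⊤} | OUT={a:-3, b:-3, f:6; rest ⊤}
  B7: | IN={a:-3, b:-3, f:6; rest ⊤} | OUT={a:9, b:-3, f:6; rest ⊤}

B0 is the boundary node: IN[B0] = {a: ⊤, b: ⊤, c: ⊤, d: ⊤, e: ⊤, f: ⊤}
Applying B0's transfer function to that IN value gives OUT[B0] (row B0 above).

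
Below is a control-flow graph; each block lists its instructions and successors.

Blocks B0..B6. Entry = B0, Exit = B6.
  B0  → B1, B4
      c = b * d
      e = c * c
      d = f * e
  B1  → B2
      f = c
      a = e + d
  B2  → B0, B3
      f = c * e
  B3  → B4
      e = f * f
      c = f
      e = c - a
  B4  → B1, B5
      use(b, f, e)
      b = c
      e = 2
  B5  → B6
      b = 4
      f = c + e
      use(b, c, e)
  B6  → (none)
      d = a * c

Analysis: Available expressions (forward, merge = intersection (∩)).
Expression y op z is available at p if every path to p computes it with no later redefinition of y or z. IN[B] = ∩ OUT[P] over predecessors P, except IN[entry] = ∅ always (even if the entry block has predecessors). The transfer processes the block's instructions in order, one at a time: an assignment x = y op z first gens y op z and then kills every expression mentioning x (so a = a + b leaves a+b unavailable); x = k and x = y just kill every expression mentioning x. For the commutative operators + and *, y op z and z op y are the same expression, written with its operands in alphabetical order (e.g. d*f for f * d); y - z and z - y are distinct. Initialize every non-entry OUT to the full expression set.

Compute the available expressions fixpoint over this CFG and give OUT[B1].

Answer: {d+e}

Working:
Converged values:
  B0:  IN={}  OUT={c*c, e*f}
  B1:  IN={}  OUT={d+e}
  B2:  IN={d+e}  OUT={c*e, d+e}
  B3:  IN={c*e, d+e}  OUT={c-a, f*f}
  B4:  IN={}  OUT={}
  B5:  IN={}  OUT={c+e}
  B6:  IN={c+e}  OUT={a*c, c+e}

Merge at B1: IN[B1] = OUT[B0] ∩ OUT[B4] = {}
Applying B1's transfer function to that IN value gives OUT[B1] (row B1 above).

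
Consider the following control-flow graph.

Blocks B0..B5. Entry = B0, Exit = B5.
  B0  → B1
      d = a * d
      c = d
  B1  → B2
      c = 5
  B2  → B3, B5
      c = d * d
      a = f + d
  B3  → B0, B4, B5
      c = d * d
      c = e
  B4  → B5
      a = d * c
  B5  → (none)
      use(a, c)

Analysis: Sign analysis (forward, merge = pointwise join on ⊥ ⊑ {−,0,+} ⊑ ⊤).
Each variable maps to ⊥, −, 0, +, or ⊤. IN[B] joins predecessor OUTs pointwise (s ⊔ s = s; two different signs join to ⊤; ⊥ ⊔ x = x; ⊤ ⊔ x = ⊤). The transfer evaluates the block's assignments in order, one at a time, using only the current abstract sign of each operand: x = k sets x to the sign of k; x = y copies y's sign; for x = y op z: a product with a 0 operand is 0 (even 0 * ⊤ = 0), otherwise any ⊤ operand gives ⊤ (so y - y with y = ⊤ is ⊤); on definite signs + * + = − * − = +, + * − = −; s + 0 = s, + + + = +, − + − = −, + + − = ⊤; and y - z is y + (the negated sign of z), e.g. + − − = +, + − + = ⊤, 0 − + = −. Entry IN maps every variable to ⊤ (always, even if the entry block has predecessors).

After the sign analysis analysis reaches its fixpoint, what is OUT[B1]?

Answer: {a: ⊤, b: ⊤, c: +, d: ⊤, e: ⊤, f: ⊤}

Derivation:
Fixpoint table:
  B0: | IN=(all ⊤) | OUT=(all ⊤)
  B1: | IN=(all ⊤) | OUT={c:+; rest ⊤}
  B2: | IN={c:+; rest ⊤} | OUT=(all ⊤)
  B3: | IN=(all ⊤) | OUT=(all ⊤)
  B4: | IN=(all ⊤) | OUT=(all ⊤)
  B5: | IN=(all ⊤) | OUT=(all ⊤)

Merge at B1: IN[B1] = OUT[B0] = {a: ⊤, b: ⊤, c: ⊤, d: ⊤, e: ⊤, f: ⊤}
Applying B1's transfer function to that IN value gives OUT[B1] (row B1 above).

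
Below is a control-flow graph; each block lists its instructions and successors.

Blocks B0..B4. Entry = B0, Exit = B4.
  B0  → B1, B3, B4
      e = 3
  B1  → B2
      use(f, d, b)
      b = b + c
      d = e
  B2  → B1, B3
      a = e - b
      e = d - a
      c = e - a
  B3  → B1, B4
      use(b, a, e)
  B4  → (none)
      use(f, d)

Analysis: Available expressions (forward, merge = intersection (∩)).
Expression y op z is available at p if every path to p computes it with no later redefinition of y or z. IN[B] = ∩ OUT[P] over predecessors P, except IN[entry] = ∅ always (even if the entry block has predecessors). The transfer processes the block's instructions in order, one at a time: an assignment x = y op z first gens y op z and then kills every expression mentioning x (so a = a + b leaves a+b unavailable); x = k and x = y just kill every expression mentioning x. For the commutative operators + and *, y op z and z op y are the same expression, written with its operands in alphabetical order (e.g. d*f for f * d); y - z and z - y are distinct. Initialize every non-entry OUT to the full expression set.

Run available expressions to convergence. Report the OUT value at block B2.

Answer: {d-a, e-a}

Working:
Fixpoint table:
  B0: | IN={} | OUT={}
  B1: | IN={} | OUT={}
  B2: | IN={} | OUT={d-a, e-a}
  B3: | IN={} | OUT={}
  B4: | IN={} | OUT={}

Merge at B2: IN[B2] = OUT[B1] = {}
Applying B2's transfer function to that IN value gives OUT[B2] (row B2 above).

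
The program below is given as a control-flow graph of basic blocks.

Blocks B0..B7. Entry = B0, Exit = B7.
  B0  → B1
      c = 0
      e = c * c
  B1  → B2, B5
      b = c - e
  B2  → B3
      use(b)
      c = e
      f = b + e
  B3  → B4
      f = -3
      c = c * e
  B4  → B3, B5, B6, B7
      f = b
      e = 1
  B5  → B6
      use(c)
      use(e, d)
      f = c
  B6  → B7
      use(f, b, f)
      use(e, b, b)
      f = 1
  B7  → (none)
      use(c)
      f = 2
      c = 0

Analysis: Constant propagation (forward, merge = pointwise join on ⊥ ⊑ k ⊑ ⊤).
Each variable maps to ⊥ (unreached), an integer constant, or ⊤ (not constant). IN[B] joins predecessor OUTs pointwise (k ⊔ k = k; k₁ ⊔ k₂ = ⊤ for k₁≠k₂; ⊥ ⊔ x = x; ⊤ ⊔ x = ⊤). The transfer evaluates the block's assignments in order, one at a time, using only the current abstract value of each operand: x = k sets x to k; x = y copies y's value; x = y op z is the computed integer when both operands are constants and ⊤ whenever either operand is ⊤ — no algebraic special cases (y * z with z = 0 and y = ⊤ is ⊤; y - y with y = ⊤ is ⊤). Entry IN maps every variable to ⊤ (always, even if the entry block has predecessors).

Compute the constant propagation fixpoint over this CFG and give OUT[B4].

Converged values:
  B0:   IN=(all ⊤)   OUT={c:0, e:0; rest ⊤}
  B1:   IN={c:0, e:0; rest ⊤}   OUT={b:0, c:0, e:0; rest ⊤}
  B2:   IN={b:0, c:0, e:0; rest ⊤}   OUT={b:0, c:0, e:0, f:0; rest ⊤}
  B3:   IN={b:0, f:0; rest ⊤}   OUT={b:0, f:-3; rest ⊤}
  B4:   IN={b:0, f:-3; rest ⊤}   OUT={b:0, e:1, f:0; rest ⊤}
  B5:   IN={b:0; rest ⊤}   OUT={b:0; rest ⊤}
  B6:   IN={b:0; rest ⊤}   OUT={b:0, f:1; rest ⊤}
  B7:   IN={b:0; rest ⊤}   OUT={b:0, c:0, f:2; rest ⊤}

Merge at B4: IN[B4] = OUT[B3] = {a: ⊤, b: 0, c: ⊤, d: ⊤, e: ⊤, f: -3}
Applying B4's transfer function to that IN value gives OUT[B4] (row B4 above).

Answer: {a: ⊤, b: 0, c: ⊤, d: ⊤, e: 1, f: 0}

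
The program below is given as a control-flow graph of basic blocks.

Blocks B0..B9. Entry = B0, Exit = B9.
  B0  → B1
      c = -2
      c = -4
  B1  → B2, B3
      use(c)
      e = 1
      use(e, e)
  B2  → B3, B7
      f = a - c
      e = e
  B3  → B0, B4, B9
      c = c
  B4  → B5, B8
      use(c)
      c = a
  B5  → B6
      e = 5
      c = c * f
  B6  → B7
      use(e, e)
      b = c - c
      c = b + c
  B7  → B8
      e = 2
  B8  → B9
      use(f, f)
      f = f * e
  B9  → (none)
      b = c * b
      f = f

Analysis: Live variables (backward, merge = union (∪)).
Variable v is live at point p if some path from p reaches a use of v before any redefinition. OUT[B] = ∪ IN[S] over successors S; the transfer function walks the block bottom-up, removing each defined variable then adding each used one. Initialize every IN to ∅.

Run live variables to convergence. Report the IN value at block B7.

Answer: {b, c, f}

Working:
Fixpoint table:
  B0:  IN={a, b, f}  OUT={a, b, c, f}
  B1:  IN={a, b, c, f}  OUT={a, b, c, e, f}
  B2:  IN={a, b, c, e}  OUT={a, b, c, e, f}
  B3:  IN={a, b, c, e, f}  OUT={a, b, c, e, f}
  B4:  IN={a, b, c, e, f}  OUT={b, c, e, f}
  B5:  IN={c, f}  OUT={c, e, f}
  B6:  IN={c, e, f}  OUT={b, c, f}
  B7:  IN={b, c, f}  OUT={b, c, e, f}
  B8:  IN={b, c, e, f}  OUT={b, c, f}
  B9:  IN={b, c, f}  OUT={}

Merge at B7: OUT[B7] = IN[B8] = {b, c, e, f}
Applying B7's transfer function to that OUT value gives IN[B7] (row B7 above).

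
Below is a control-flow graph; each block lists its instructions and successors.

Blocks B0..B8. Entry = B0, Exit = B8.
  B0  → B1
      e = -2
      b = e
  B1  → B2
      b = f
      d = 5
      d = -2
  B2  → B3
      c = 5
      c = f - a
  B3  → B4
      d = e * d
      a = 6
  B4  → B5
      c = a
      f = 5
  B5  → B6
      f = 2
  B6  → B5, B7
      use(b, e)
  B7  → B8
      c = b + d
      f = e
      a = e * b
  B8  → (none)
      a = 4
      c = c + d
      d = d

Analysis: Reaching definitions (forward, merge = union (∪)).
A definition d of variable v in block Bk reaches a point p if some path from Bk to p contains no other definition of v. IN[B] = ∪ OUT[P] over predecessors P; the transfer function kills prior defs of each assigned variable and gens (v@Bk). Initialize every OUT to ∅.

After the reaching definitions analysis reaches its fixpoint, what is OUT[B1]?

Converged values:
  B0:  IN={}  OUT={b@B0, e@B0}
  B1:  IN={b@B0, e@B0}  OUT={b@B1, d@B1, e@B0}
  B2:  IN={b@B1, d@B1, e@B0}  OUT={b@B1, c@B2, d@B1, e@B0}
  B3:  IN={b@B1, c@B2, d@B1, e@B0}  OUT={a@B3, b@B1, c@B2, d@B3, e@B0}
  B4:  IN={a@B3, b@B1, c@B2, d@B3, e@B0}  OUT={a@B3, b@B1, c@B4, d@B3, e@B0, f@B4}
  B5:  IN={a@B3, b@B1, c@B4, d@B3, e@B0, f@B4, f@B5}  OUT={a@B3, b@B1, c@B4, d@B3, e@B0, f@B5}
  B6:  IN={a@B3, b@B1, c@B4, d@B3, e@B0, f@B5}  OUT={a@B3, b@B1, c@B4, d@B3, e@B0, f@B5}
  B7:  IN={a@B3, b@B1, c@B4, d@B3, e@B0, f@B5}  OUT={a@B7, b@B1, c@B7, d@B3, e@B0, f@B7}
  B8:  IN={a@B7, b@B1, c@B7, d@B3, e@B0, f@B7}  OUT={a@B8, b@B1, c@B8, d@B8, e@B0, f@B7}

Merge at B1: IN[B1] = OUT[B0] = {b@B0, e@B0}
Applying B1's transfer function to that IN value gives OUT[B1] (row B1 above).

Answer: {b@B1, d@B1, e@B0}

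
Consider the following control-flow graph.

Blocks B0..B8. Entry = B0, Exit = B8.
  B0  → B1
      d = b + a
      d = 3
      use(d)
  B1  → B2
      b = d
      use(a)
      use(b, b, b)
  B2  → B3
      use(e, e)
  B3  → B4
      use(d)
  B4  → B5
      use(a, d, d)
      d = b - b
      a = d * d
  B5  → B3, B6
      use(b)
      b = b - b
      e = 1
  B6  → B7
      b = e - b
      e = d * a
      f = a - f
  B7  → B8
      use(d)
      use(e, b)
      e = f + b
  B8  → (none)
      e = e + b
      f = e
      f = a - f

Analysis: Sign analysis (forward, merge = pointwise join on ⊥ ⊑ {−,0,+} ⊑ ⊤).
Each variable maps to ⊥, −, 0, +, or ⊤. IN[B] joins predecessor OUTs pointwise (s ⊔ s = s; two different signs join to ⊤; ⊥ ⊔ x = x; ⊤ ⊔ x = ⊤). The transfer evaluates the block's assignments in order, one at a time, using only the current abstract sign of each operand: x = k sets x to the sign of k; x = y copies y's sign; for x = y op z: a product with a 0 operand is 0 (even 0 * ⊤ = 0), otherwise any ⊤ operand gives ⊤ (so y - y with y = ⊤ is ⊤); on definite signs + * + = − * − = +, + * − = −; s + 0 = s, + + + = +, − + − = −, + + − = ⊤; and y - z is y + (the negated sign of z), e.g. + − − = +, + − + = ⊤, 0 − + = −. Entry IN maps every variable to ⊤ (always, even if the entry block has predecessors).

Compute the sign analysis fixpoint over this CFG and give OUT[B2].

Answer: {a: ⊤, b: +, c: ⊤, d: +, e: ⊤, f: ⊤}

Working:
Per-block solution:
  B0: | IN=(all ⊤) | OUT={d:+; rest ⊤}
  B1: | IN={d:+; rest ⊤} | OUT={b:+, d:+; rest ⊤}
  B2: | IN={b:+, d:+; rest ⊤} | OUT={b:+, d:+; rest ⊤}
  B3: | IN=(all ⊤) | OUT=(all ⊤)
  B4: | IN=(all ⊤) | OUT=(all ⊤)
  B5: | IN=(all ⊤) | OUT={e:+; rest ⊤}
  B6: | IN={e:+; rest ⊤} | OUT=(all ⊤)
  B7: | IN=(all ⊤) | OUT=(all ⊤)
  B8: | IN=(all ⊤) | OUT=(all ⊤)

Merge at B2: IN[B2] = OUT[B1] = {a: ⊤, b: +, c: ⊤, d: +, e: ⊤, f: ⊤}
Applying B2's transfer function to that IN value gives OUT[B2] (row B2 above).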